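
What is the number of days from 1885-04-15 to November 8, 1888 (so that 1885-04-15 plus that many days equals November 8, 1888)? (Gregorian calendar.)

Apr 15, 1885 → Apr 15, 1886: 365 days.
Apr 15, 1886 → Apr 15, 1887: 365 days.
Apr 15, 1887 → Apr 15, 1888: 366 days (Feb 29, 1888 is in that span).
Apr 15, 1888 → May 15, 1888: 30 days (April has 30).
May 15, 1888 → Jun 15, 1888: 31 days (May has 31).
Jun 15, 1888 → Jul 15, 1888: 30 days (June has 30).
Jul 15, 1888 → Aug 15, 1888: 31 days (July has 31).
Aug 15, 1888 → Sep 15, 1888: 31 days (August has 31).
Sep 15, 1888 → Oct 15, 1888: 30 days (September has 30).
Oct 15, 1888 → Nov 8, 1888: 24 days.
Total: 1303 days.

1303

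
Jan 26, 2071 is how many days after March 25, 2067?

Mar 25, 2067 → Mar 25, 2068: 366 days (Feb 29, 2068 is in that span).
Mar 25, 2068 → Mar 25, 2069: 365 days.
Mar 25, 2069 → Mar 25, 2070: 365 days.
Mar 25, 2070 → Apr 25, 2070: 31 days (March has 31).
Apr 25, 2070 → May 25, 2070: 30 days (April has 30).
May 25, 2070 → Jun 25, 2070: 31 days (May has 31).
Jun 25, 2070 → Jul 25, 2070: 30 days (June has 30).
Jul 25, 2070 → Aug 25, 2070: 31 days (July has 31).
Aug 25, 2070 → Sep 25, 2070: 31 days (August has 31).
Sep 25, 2070 → Oct 25, 2070: 30 days (September has 30).
Oct 25, 2070 → Nov 25, 2070: 31 days (October has 31).
Nov 25, 2070 → Dec 25, 2070: 30 days (November has 30).
Dec 25, 2070 → Jan 25, 2071: 31 days (December has 31).
Jan 25, 2071 → Jan 26, 2071: 1 days.
Total: 1403 days.

1403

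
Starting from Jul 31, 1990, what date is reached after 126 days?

December 4, 1990

Jul has 31 days: +1 → Aug 1, 1990 (125 left).
Aug has 31 days: +31 → Sep 1, 1990 (94 left).
Sep has 30 days: +30 → Oct 1, 1990 (64 left).
Oct has 31 days: +31 → Nov 1, 1990 (33 left).
Nov has 30 days: +30 → Dec 1, 1990 (3 left).
+3 → Dec 4, 1990.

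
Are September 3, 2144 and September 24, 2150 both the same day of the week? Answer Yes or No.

From Sep 3, 2144 to Sep 24, 2150 is 2212 days.
2212 mod 7 = 0, so they are the same weekday.
(Sep 3, 2144 is a Thursday; Sep 24, 2150 is a Thursday.)

Yes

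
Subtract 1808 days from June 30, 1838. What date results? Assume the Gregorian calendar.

July 18, 1833

−365 (one year) → Jun 30, 1837 (1443 left).
−365 (one year) → Jun 30, 1836 (1078 left).
−366 (one year; includes Feb 29, 1836) → Jun 30, 1835 (712 left).
−365 (one year) → Jun 30, 1834 (347 left).
−30 → May 31, 1834 (end of May, 31 days; 317 left).
−31 → Apr 30, 1834 (end of Apr, 30 days; 286 left).
−30 → Mar 31, 1834 (end of Mar, 31 days; 256 left).
−31 → Feb 28, 1834 (end of Feb, 28 days; 225 left).
−28 → Jan 31, 1834 (end of Jan, 31 days; 197 left).
−31 → Dec 31, 1833 (end of Dec, 31 days; 166 left).
−31 → Nov 30, 1833 (end of Nov, 30 days; 135 left).
−30 → Oct 31, 1833 (end of Oct, 31 days; 105 left).
−31 → Sep 30, 1833 (end of Sep, 30 days; 74 left).
−30 → Aug 31, 1833 (end of Aug, 31 days; 44 left).
−31 → Jul 31, 1833 (end of Jul, 31 days; 13 left).
−13 → Jul 18, 1833.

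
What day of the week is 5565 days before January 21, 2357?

Monday

Jan 21, 2357 is a Monday.
5565 mod 7 = 0, so 5565 days before a Monday is Monday − 0 = Monday.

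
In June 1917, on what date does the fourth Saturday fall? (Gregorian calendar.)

June 23, 1917

June 1, 1917 is a Friday.
The first Saturday is therefore June 2 (1 days later).
The fourth Saturday is 2 + 3×7 = June 23.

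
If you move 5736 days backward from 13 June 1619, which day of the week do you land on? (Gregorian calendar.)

Monday

Jun 13, 1619 is a Thursday.
5736 mod 7 = 3, so 5736 days before a Thursday is Thursday − 3 = Monday.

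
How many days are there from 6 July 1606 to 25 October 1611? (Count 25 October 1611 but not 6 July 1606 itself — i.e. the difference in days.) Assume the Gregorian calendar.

Jul 6, 1606 → Jul 6, 1607: 365 days.
Jul 6, 1607 → Jul 6, 1608: 366 days (Feb 29, 1608 is in that span).
Jul 6, 1608 → Jul 6, 1609: 365 days.
Jul 6, 1609 → Jul 6, 1610: 365 days.
Jul 6, 1610 → Jul 6, 1611: 365 days.
Jul 6, 1611 → Aug 6, 1611: 31 days (July has 31).
Aug 6, 1611 → Sep 6, 1611: 31 days (August has 31).
Sep 6, 1611 → Oct 6, 1611: 30 days (September has 30).
Oct 6, 1611 → Oct 25, 1611: 19 days.
Total: 1937 days.

1937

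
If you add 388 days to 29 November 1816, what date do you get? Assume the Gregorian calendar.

December 22, 1817

Nov has 30 days: +2 → Dec 1, 1816 (386 left).
Dec has 31 days: +31 → Jan 1, 1817 (355 left).
Jan has 31 days: +31 → Feb 1, 1817 (324 left).
Feb has 28 days: +28 → Mar 1, 1817 (296 left).
Mar has 31 days: +31 → Apr 1, 1817 (265 left).
Apr has 30 days: +30 → May 1, 1817 (235 left).
May has 31 days: +31 → Jun 1, 1817 (204 left).
Jun has 30 days: +30 → Jul 1, 1817 (174 left).
Jul has 31 days: +31 → Aug 1, 1817 (143 left).
Aug has 31 days: +31 → Sep 1, 1817 (112 left).
Sep has 30 days: +30 → Oct 1, 1817 (82 left).
Oct has 31 days: +31 → Nov 1, 1817 (51 left).
Nov has 30 days: +30 → Dec 1, 1817 (21 left).
+21 → Dec 22, 1817.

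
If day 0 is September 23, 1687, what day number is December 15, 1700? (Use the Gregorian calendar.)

Sep 23, 1687 → Sep 23, 1688: 366 days (Feb 29, 1688 is in that span).
Sep 23, 1688 → Sep 23, 1689: 365 days.
Sep 23, 1689 → Sep 23, 1690: 365 days.
Sep 23, 1690 → Sep 23, 1691: 365 days.
Sep 23, 1691 → Sep 23, 1692: 366 days (Feb 29, 1692 is in that span).
Sep 23, 1692 → Sep 23, 1693: 365 days.
Sep 23, 1693 → Sep 23, 1694: 365 days.
Sep 23, 1694 → Sep 23, 1695: 365 days.
Sep 23, 1695 → Sep 23, 1696: 366 days (Feb 29, 1696 is in that span).
Sep 23, 1696 → Sep 23, 1697: 365 days.
Sep 23, 1697 → Sep 23, 1698: 365 days.
Sep 23, 1698 → Sep 23, 1699: 365 days.
Sep 23, 1699 → Sep 23, 1700: 365 days.
Sep 23, 1700 → Oct 23, 1700: 30 days (September has 30).
Oct 23, 1700 → Nov 23, 1700: 31 days (October has 31).
Nov 23, 1700 → Dec 15, 1700: 22 days.
Total: 4831 days.

4831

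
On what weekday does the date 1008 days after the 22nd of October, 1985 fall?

Oct 22, 1985 is a Tuesday.
1008 mod 7 = 0, so 1008 days after a Tuesday is Tuesday + 0 = Tuesday.

Tuesday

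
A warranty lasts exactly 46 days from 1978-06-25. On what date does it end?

Jun has 30 days: +6 → Jul 1, 1978 (40 left).
Jul has 31 days: +31 → Aug 1, 1978 (9 left).
+9 → Aug 10, 1978.

August 10, 1978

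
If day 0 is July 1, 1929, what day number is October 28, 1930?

Jul 1, 1929 → Jul 1, 1930: 365 days.
Jul 1, 1930 → Aug 1, 1930: 31 days (July has 31).
Aug 1, 1930 → Sep 1, 1930: 31 days (August has 31).
Sep 1, 1930 → Oct 1, 1930: 30 days (September has 30).
Oct 1, 1930 → Oct 28, 1930: 27 days.
Total: 484 days.

484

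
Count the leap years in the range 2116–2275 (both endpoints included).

Multiples of 4 in [2116,2275]: 40.
Of those, multiples of 100: 1 (not leap unless ÷400).
Multiples of 400: 0.
Leap years = 40 − 1 + 0 = 39.

39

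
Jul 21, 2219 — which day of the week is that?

Doomsday rule: the anchor day for the 2200s is Friday. For year 19: 19÷12 = 1 r 7, and 7÷4 = 1, so 1+7+1 = 9.
Friday + 9 ≡ Sunday — that's 2219's doomsday.
In July the doomsday date is Jul 11.
Jul 21 is 10 days after Jul 11; 10 mod 7 = 3, so Sunday + 3 = Wednesday.

Wednesday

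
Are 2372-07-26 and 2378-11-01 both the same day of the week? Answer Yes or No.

Yes

From Jul 26, 2372 to Nov 1, 2378 is 2289 days.
2289 mod 7 = 0, so they are the same weekday.
(Jul 26, 2372 is a Wednesday; Nov 1, 2378 is a Wednesday.)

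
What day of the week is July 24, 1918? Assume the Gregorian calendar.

Wednesday

January 1, 1918 is a Tuesday.
Jan 1, 1918 → Feb 1, 1918: 31 days (January has 31).
Feb 1, 1918 → Mar 1, 1918: 28 days (February has 28).
Mar 1, 1918 → Apr 1, 1918: 31 days (March has 31).
Apr 1, 1918 → May 1, 1918: 30 days (April has 30).
May 1, 1918 → Jun 1, 1918: 31 days (May has 31).
Jun 1, 1918 → Jul 1, 1918: 30 days (June has 30).
Jul 1, 1918 → Jul 24, 1918: 23 days.
Total: 204 days.
204 mod 7 = 1, so Tuesday + 1 = Wednesday.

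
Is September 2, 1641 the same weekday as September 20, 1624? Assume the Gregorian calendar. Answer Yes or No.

From Sep 20, 1624 to Sep 2, 1641 is 6191 days.
6191 mod 7 = 3, so they are different weekdays.
(Sep 20, 1624 is a Friday; Sep 2, 1641 is a Monday.)

No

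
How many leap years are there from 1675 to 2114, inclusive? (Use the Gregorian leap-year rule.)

106

Multiples of 4 in [1675,2114]: 110.
Of those, multiples of 100: 5 (not leap unless ÷400).
Multiples of 400: 1.
Leap years = 110 − 5 + 1 = 106.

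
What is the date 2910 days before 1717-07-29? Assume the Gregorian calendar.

August 10, 1709

−365 (one year) → Jul 29, 1716 (2545 left).
−366 (one year; includes Feb 29, 1716) → Jul 29, 1715 (2179 left).
−365 (one year) → Jul 29, 1714 (1814 left).
−365 (one year) → Jul 29, 1713 (1449 left).
−365 (one year) → Jul 29, 1712 (1084 left).
−366 (one year; includes Feb 29, 1712) → Jul 29, 1711 (718 left).
−365 (one year) → Jul 29, 1710 (353 left).
−29 → Jun 30, 1710 (end of Jun, 30 days; 324 left).
−30 → May 31, 1710 (end of May, 31 days; 294 left).
−31 → Apr 30, 1710 (end of Apr, 30 days; 263 left).
−30 → Mar 31, 1710 (end of Mar, 31 days; 233 left).
−31 → Feb 28, 1710 (end of Feb, 28 days; 202 left).
−28 → Jan 31, 1710 (end of Jan, 31 days; 174 left).
−31 → Dec 31, 1709 (end of Dec, 31 days; 143 left).
−31 → Nov 30, 1709 (end of Nov, 30 days; 112 left).
−30 → Oct 31, 1709 (end of Oct, 31 days; 82 left).
−31 → Sep 30, 1709 (end of Sep, 30 days; 51 left).
−30 → Aug 31, 1709 (end of Aug, 31 days; 21 left).
−21 → Aug 10, 1709.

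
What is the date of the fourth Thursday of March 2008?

March 27, 2008

March 1, 2008 is a Saturday.
The first Thursday is therefore March 6 (5 days later).
The fourth Thursday is 6 + 3×7 = March 27.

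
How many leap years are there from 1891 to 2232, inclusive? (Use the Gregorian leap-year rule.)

Multiples of 4 in [1891,2232]: 86.
Of those, multiples of 100: 4 (not leap unless ÷400).
Multiples of 400: 1.
Leap years = 86 − 4 + 1 = 83.

83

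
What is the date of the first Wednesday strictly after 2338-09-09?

September 14, 2338

Sep 9, 2338 is a Friday.
From Friday to the next Wednesday is 5 days.
Sep 9, 2338 + 5 = Sep 14, 2338.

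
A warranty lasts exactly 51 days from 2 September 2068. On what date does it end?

October 23, 2068

Sep has 30 days: +29 → Oct 1, 2068 (22 left).
+22 → Oct 23, 2068.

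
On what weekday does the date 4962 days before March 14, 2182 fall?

Mar 14, 2182 is a Thursday.
4962 mod 7 = 6, so 4962 days before a Thursday is Thursday − 6 = Friday.

Friday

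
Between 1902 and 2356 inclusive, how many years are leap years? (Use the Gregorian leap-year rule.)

111

Multiples of 4 in [1902,2356]: 114.
Of those, multiples of 100: 4 (not leap unless ÷400).
Multiples of 400: 1.
Leap years = 114 − 4 + 1 = 111.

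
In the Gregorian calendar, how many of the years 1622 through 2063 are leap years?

107

Multiples of 4 in [1622,2063]: 110.
Of those, multiples of 100: 4 (not leap unless ÷400).
Multiples of 400: 1.
Leap years = 110 − 4 + 1 = 107.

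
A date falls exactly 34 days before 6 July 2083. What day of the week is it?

Wednesday

Jul 6, 2083 is a Tuesday.
34 mod 7 = 6, so 34 days before a Tuesday is Tuesday − 6 = Wednesday.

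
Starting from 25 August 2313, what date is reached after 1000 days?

+365 (one year) → Aug 25, 2314 (635 left).
+365 (one year) → Aug 25, 2315 (270 left).
Aug has 31 days: +7 → Sep 1, 2315 (263 left).
Sep has 30 days: +30 → Oct 1, 2315 (233 left).
Oct has 31 days: +31 → Nov 1, 2315 (202 left).
Nov has 30 days: +30 → Dec 1, 2315 (172 left).
Dec has 31 days: +31 → Jan 1, 2316 (141 left).
Jan has 31 days: +31 → Feb 1, 2316 (110 left).
Feb has 29 days: +29 → Mar 1, 2316 (81 left).
Mar has 31 days: +31 → Apr 1, 2316 (50 left).
Apr has 30 days: +30 → May 1, 2316 (20 left).
+20 → May 21, 2316.

May 21, 2316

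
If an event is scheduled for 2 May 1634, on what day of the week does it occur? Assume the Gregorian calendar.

Doomsday rule: the anchor day for the 1600s is Tuesday. For year 34: 34÷12 = 2 r 10, and 10÷4 = 2, so 2+10+2 = 14.
Tuesday + 14 ≡ Tuesday — that's 1634's doomsday.
In May the doomsday date is May 9.
May 2 is 7 days before May 9; 7 mod 7 = 0, so Tuesday − 0 = Tuesday.

Tuesday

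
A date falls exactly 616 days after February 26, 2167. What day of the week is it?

First find the weekday of Feb 26, 2167. Doomsday rule: the anchor day for the 2100s is Sunday. For year 67: 67÷12 = 5 r 7, and 7÷4 = 1, so 5+7+1 = 13.
Sunday + 13 ≡ Saturday — that's 2167's doomsday.
In February the doomsday date is Feb 28 (2167 is not a leap year).
Feb 26 is 2 days before Feb 28; 2 mod 7 = 2, so Saturday − 2 = Thursday.
616 mod 7 = 0, so 616 days after a Thursday is Thursday + 0 = Thursday.

Thursday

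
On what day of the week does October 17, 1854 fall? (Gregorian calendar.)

Tuesday

Doomsday rule: the anchor day for the 1800s is Friday. For year 54: 54÷12 = 4 r 6, and 6÷4 = 1, so 4+6+1 = 11.
Friday + 11 ≡ Tuesday — that's 1854's doomsday.
In October the doomsday date is Oct 10.
Oct 17 is 7 days after Oct 10; 7 mod 7 = 0, so Tuesday + 0 = Tuesday.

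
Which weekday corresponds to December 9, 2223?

Tuesday

January 1, 2223 is a Wednesday.
Jan 1, 2223 → Feb 1, 2223: 31 days (January has 31).
Feb 1, 2223 → Mar 1, 2223: 28 days (February has 28).
Mar 1, 2223 → Apr 1, 2223: 31 days (March has 31).
Apr 1, 2223 → May 1, 2223: 30 days (April has 30).
May 1, 2223 → Jun 1, 2223: 31 days (May has 31).
Jun 1, 2223 → Jul 1, 2223: 30 days (June has 30).
Jul 1, 2223 → Aug 1, 2223: 31 days (July has 31).
Aug 1, 2223 → Sep 1, 2223: 31 days (August has 31).
Sep 1, 2223 → Oct 1, 2223: 30 days (September has 30).
Oct 1, 2223 → Nov 1, 2223: 31 days (October has 31).
Nov 1, 2223 → Dec 1, 2223: 30 days (November has 30).
Dec 1, 2223 → Dec 9, 2223: 8 days.
Total: 342 days.
342 mod 7 = 6, so Wednesday + 6 = Tuesday.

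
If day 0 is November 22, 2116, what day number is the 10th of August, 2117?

Nov 22, 2116 → Dec 22, 2116: 30 days (November has 30).
Dec 22, 2116 → Jan 22, 2117: 31 days (December has 31).
Jan 22, 2117 → Feb 22, 2117: 31 days (January has 31).
Feb 22, 2117 → Mar 22, 2117: 28 days (February has 28).
Mar 22, 2117 → Apr 22, 2117: 31 days (March has 31).
Apr 22, 2117 → May 22, 2117: 30 days (April has 30).
May 22, 2117 → Jun 22, 2117: 31 days (May has 31).
Jun 22, 2117 → Jul 22, 2117: 30 days (June has 30).
Jul 22, 2117 → Aug 10, 2117: 19 days.
Total: 261 days.

261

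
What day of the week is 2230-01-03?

Doomsday rule: the anchor day for the 2200s is Friday. For year 30: 30÷12 = 2 r 6, and 6÷4 = 1, so 2+6+1 = 9.
Friday + 9 ≡ Sunday — that's 2230's doomsday.
In January the doomsday date is Jan 3 (2230 is not a leap year).
Jan 3 is the doomsday itself: Sunday.

Sunday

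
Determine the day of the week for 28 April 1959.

Tuesday

Doomsday rule: the anchor day for the 1900s is Wednesday. For year 59: 59÷12 = 4 r 11, and 11÷4 = 2, so 4+11+2 = 17.
Wednesday + 17 ≡ Saturday — that's 1959's doomsday.
In April the doomsday date is Apr 4.
Apr 28 is 24 days after Apr 4; 24 mod 7 = 3, so Saturday + 3 = Tuesday.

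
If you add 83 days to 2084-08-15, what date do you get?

Aug has 31 days: +17 → Sep 1, 2084 (66 left).
Sep has 30 days: +30 → Oct 1, 2084 (36 left).
Oct has 31 days: +31 → Nov 1, 2084 (5 left).
+5 → Nov 6, 2084.

November 6, 2084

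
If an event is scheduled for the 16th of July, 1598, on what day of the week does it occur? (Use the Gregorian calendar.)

Thursday

Doomsday rule: the anchor day for the 1500s is Wednesday. For year 98: 98÷12 = 8 r 2, and 2÷4 = 0, so 8+2+0 = 10.
Wednesday + 10 ≡ Saturday — that's 1598's doomsday.
In July the doomsday date is Jul 11.
Jul 16 is 5 days after Jul 11; 5 mod 7 = 5, so Saturday + 5 = Thursday.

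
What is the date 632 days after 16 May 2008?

+365 (one year) → May 16, 2009 (267 left).
May has 31 days: +16 → Jun 1, 2009 (251 left).
Jun has 30 days: +30 → Jul 1, 2009 (221 left).
Jul has 31 days: +31 → Aug 1, 2009 (190 left).
Aug has 31 days: +31 → Sep 1, 2009 (159 left).
Sep has 30 days: +30 → Oct 1, 2009 (129 left).
Oct has 31 days: +31 → Nov 1, 2009 (98 left).
Nov has 30 days: +30 → Dec 1, 2009 (68 left).
Dec has 31 days: +31 → Jan 1, 2010 (37 left).
Jan has 31 days: +31 → Feb 1, 2010 (6 left).
+6 → Feb 7, 2010.

February 7, 2010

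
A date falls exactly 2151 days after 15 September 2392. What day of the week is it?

Sep 15, 2392 is a Tuesday.
2151 mod 7 = 2, so 2151 days after a Tuesday is Tuesday + 2 = Thursday.

Thursday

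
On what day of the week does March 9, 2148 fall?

Saturday

January 1, 2148 is a Monday.
Jan 1, 2148 → Feb 1, 2148: 31 days (January has 31).
Feb 1, 2148 → Mar 1, 2148: 29 days (February has 29).
Mar 1, 2148 → Mar 9, 2148: 8 days.
Total: 68 days.
68 mod 7 = 5, so Monday + 5 = Saturday.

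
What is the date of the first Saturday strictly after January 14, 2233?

January 19, 2233

Jan 14, 2233 is a Monday.
From Monday to the next Saturday is 5 days.
Jan 14, 2233 + 5 = Jan 19, 2233.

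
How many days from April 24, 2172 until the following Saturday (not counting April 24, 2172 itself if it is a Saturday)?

1

Apr 24, 2172 is a Friday.
From Friday to the next Saturday is 1 day.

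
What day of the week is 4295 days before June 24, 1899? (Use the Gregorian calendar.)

Jun 24, 1899 is a Saturday.
4295 mod 7 = 4, so 4295 days before a Saturday is Saturday − 4 = Tuesday.

Tuesday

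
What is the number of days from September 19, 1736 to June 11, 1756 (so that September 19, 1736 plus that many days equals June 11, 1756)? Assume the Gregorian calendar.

7205

Sep 19, 1736 → Sep 19, 1737: 365 days.
Sep 19, 1737 → Sep 19, 1738: 365 days.
Sep 19, 1738 → Sep 19, 1739: 365 days.
Sep 19, 1739 → Sep 19, 1740: 366 days (Feb 29, 1740 is in that span).
Sep 19, 1740 → Sep 19, 1741: 365 days.
Sep 19, 1741 → Sep 19, 1742: 365 days.
Sep 19, 1742 → Sep 19, 1743: 365 days.
Sep 19, 1743 → Sep 19, 1744: 366 days (Feb 29, 1744 is in that span).
Sep 19, 1744 → Sep 19, 1745: 365 days.
Sep 19, 1745 → Sep 19, 1746: 365 days.
Sep 19, 1746 → Sep 19, 1747: 365 days.
Sep 19, 1747 → Sep 19, 1748: 366 days (Feb 29, 1748 is in that span).
Sep 19, 1748 → Sep 19, 1749: 365 days.
Sep 19, 1749 → Sep 19, 1750: 365 days.
Sep 19, 1750 → Sep 19, 1751: 365 days.
Sep 19, 1751 → Sep 19, 1752: 366 days (Feb 29, 1752 is in that span).
Sep 19, 1752 → Sep 19, 1753: 365 days.
Sep 19, 1753 → Sep 19, 1754: 365 days.
Sep 19, 1754 → Sep 19, 1755: 365 days.
Sep 19, 1755 → Oct 19, 1755: 30 days (September has 30).
Oct 19, 1755 → Nov 19, 1755: 31 days (October has 31).
Nov 19, 1755 → Dec 19, 1755: 30 days (November has 30).
Dec 19, 1755 → Jan 19, 1756: 31 days (December has 31).
Jan 19, 1756 → Feb 19, 1756: 31 days (January has 31).
Feb 19, 1756 → Mar 19, 1756: 29 days (February has 29).
Mar 19, 1756 → Apr 19, 1756: 31 days (March has 31).
Apr 19, 1756 → May 19, 1756: 30 days (April has 30).
May 19, 1756 → Jun 11, 1756: 23 days.
Total: 7205 days.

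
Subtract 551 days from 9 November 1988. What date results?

May 8, 1987

−366 (one year; includes Feb 29, 1988) → Nov 9, 1987 (185 left).
−9 → Oct 31, 1987 (end of Oct, 31 days; 176 left).
−31 → Sep 30, 1987 (end of Sep, 30 days; 145 left).
−30 → Aug 31, 1987 (end of Aug, 31 days; 115 left).
−31 → Jul 31, 1987 (end of Jul, 31 days; 84 left).
−31 → Jun 30, 1987 (end of Jun, 30 days; 53 left).
−30 → May 31, 1987 (end of May, 31 days; 23 left).
−23 → May 8, 1987.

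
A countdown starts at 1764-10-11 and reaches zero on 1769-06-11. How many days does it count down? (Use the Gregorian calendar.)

Oct 11, 1764 → Oct 11, 1765: 365 days.
Oct 11, 1765 → Oct 11, 1766: 365 days.
Oct 11, 1766 → Oct 11, 1767: 365 days.
Oct 11, 1767 → Oct 11, 1768: 366 days (Feb 29, 1768 is in that span).
Oct 11, 1768 → Nov 11, 1768: 31 days (October has 31).
Nov 11, 1768 → Dec 11, 1768: 30 days (November has 30).
Dec 11, 1768 → Jan 11, 1769: 31 days (December has 31).
Jan 11, 1769 → Feb 11, 1769: 31 days (January has 31).
Feb 11, 1769 → Mar 11, 1769: 28 days (February has 28).
Mar 11, 1769 → Apr 11, 1769: 31 days (March has 31).
Apr 11, 1769 → May 11, 1769: 30 days (April has 30).
May 11, 1769 → Jun 11, 1769: 31 days.
Total: 1704 days.

1704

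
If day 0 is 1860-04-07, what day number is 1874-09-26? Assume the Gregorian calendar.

5285

Apr 7, 1860 → Apr 7, 1861: 365 days.
Apr 7, 1861 → Apr 7, 1862: 365 days.
Apr 7, 1862 → Apr 7, 1863: 365 days.
Apr 7, 1863 → Apr 7, 1864: 366 days (Feb 29, 1864 is in that span).
Apr 7, 1864 → Apr 7, 1865: 365 days.
Apr 7, 1865 → Apr 7, 1866: 365 days.
Apr 7, 1866 → Apr 7, 1867: 365 days.
Apr 7, 1867 → Apr 7, 1868: 366 days (Feb 29, 1868 is in that span).
Apr 7, 1868 → Apr 7, 1869: 365 days.
Apr 7, 1869 → Apr 7, 1870: 365 days.
Apr 7, 1870 → Apr 7, 1871: 365 days.
Apr 7, 1871 → Apr 7, 1872: 366 days (Feb 29, 1872 is in that span).
Apr 7, 1872 → Apr 7, 1873: 365 days.
Apr 7, 1873 → Apr 7, 1874: 365 days.
Apr 7, 1874 → May 7, 1874: 30 days (April has 30).
May 7, 1874 → Jun 7, 1874: 31 days (May has 31).
Jun 7, 1874 → Jul 7, 1874: 30 days (June has 30).
Jul 7, 1874 → Aug 7, 1874: 31 days (July has 31).
Aug 7, 1874 → Sep 7, 1874: 31 days (August has 31).
Sep 7, 1874 → Sep 26, 1874: 19 days.
Total: 5285 days.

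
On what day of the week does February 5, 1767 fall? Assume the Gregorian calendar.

Thursday

Doomsday rule: the anchor day for the 1700s is Sunday. For year 67: 67÷12 = 5 r 7, and 7÷4 = 1, so 5+7+1 = 13.
Sunday + 13 ≡ Saturday — that's 1767's doomsday.
In February the doomsday date is Feb 28 (1767 is not a leap year).
Feb 5 is 23 days before Feb 28; 23 mod 7 = 2, so Saturday − 2 = Thursday.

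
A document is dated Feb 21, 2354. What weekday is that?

Doomsday rule: the anchor day for the 2300s is Wednesday. For year 54: 54÷12 = 4 r 6, and 6÷4 = 1, so 4+6+1 = 11.
Wednesday + 11 ≡ Sunday — that's 2354's doomsday.
In February the doomsday date is Feb 28 (2354 is not a leap year).
Feb 21 is 7 days before Feb 28; 7 mod 7 = 0, so Sunday − 0 = Sunday.

Sunday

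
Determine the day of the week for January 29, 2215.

Doomsday rule: the anchor day for the 2200s is Friday. For year 15: 15÷12 = 1 r 3, and 3÷4 = 0, so 1+3+0 = 4.
Friday + 4 ≡ Tuesday — that's 2215's doomsday.
In January the doomsday date is Jan 3 (2215 is not a leap year).
Jan 29 is 26 days after Jan 3; 26 mod 7 = 5, so Tuesday + 5 = Sunday.

Sunday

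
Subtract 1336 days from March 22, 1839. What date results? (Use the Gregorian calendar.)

−365 (one year) → Mar 22, 1838 (971 left).
−365 (one year) → Mar 22, 1837 (606 left).
−365 (one year) → Mar 22, 1836 (241 left).
−22 → Feb 29, 1836 (end of Feb, 29 days; 219 left).
−29 → Jan 31, 1836 (end of Jan, 31 days; 190 left).
−31 → Dec 31, 1835 (end of Dec, 31 days; 159 left).
−31 → Nov 30, 1835 (end of Nov, 30 days; 128 left).
−30 → Oct 31, 1835 (end of Oct, 31 days; 98 left).
−31 → Sep 30, 1835 (end of Sep, 30 days; 67 left).
−30 → Aug 31, 1835 (end of Aug, 31 days; 37 left).
−31 → Jul 31, 1835 (end of Jul, 31 days; 6 left).
−6 → Jul 25, 1835.

July 25, 1835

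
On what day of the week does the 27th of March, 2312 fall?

Doomsday rule: the anchor day for the 2300s is Wednesday. For year 12: 12÷12 = 1 r 0, and 0÷4 = 0, so 1+0+0 = 1.
Wednesday + 1 ≡ Thursday — that's 2312's doomsday.
In March the doomsday date is Mar 14.
Mar 27 is 13 days after Mar 14; 13 mod 7 = 6, so Thursday + 6 = Wednesday.

Wednesday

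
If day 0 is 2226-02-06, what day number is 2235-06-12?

3413

Feb 6, 2226 → Feb 6, 2227: 365 days.
Feb 6, 2227 → Feb 6, 2228: 365 days.
Feb 6, 2228 → Feb 6, 2229: 366 days (Feb 29, 2228 is in that span).
Feb 6, 2229 → Feb 6, 2230: 365 days.
Feb 6, 2230 → Feb 6, 2231: 365 days.
Feb 6, 2231 → Feb 6, 2232: 365 days.
Feb 6, 2232 → Feb 6, 2233: 366 days (Feb 29, 2232 is in that span).
Feb 6, 2233 → Feb 6, 2234: 365 days.
Feb 6, 2234 → Feb 6, 2235: 365 days.
Feb 6, 2235 → Mar 6, 2235: 28 days (February has 28).
Mar 6, 2235 → Apr 6, 2235: 31 days (March has 31).
Apr 6, 2235 → May 6, 2235: 30 days (April has 30).
May 6, 2235 → Jun 6, 2235: 31 days (May has 31).
Jun 6, 2235 → Jun 12, 2235: 6 days.
Total: 3413 days.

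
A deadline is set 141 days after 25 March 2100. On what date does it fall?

August 13, 2100

Mar has 31 days: +7 → Apr 1, 2100 (134 left).
Apr has 30 days: +30 → May 1, 2100 (104 left).
May has 31 days: +31 → Jun 1, 2100 (73 left).
Jun has 30 days: +30 → Jul 1, 2100 (43 left).
Jul has 31 days: +31 → Aug 1, 2100 (12 left).
+12 → Aug 13, 2100.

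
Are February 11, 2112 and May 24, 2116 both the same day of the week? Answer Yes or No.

From Feb 11, 2112 to May 24, 2116 is 1564 days.
1564 mod 7 = 3, so they are different weekdays.
(Feb 11, 2112 is a Thursday; May 24, 2116 is a Sunday.)

No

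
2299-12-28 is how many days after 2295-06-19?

Jun 19, 2295 → Jun 19, 2296: 366 days (Feb 29, 2296 is in that span).
Jun 19, 2296 → Jun 19, 2297: 365 days.
Jun 19, 2297 → Jun 19, 2298: 365 days.
Jun 19, 2298 → Jun 19, 2299: 365 days.
Jun 19, 2299 → Jul 19, 2299: 30 days (June has 30).
Jul 19, 2299 → Aug 19, 2299: 31 days (July has 31).
Aug 19, 2299 → Sep 19, 2299: 31 days (August has 31).
Sep 19, 2299 → Oct 19, 2299: 30 days (September has 30).
Oct 19, 2299 → Nov 19, 2299: 31 days (October has 31).
Nov 19, 2299 → Dec 19, 2299: 30 days (November has 30).
Dec 19, 2299 → Dec 28, 2299: 9 days.
Total: 1653 days.

1653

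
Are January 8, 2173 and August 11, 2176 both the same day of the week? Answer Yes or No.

No

From Jan 8, 2173 to Aug 11, 2176 is 1311 days.
1311 mod 7 = 2, so they are different weekdays.
(Jan 8, 2173 is a Friday; Aug 11, 2176 is a Sunday.)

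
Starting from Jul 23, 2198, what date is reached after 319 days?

Jul has 31 days: +9 → Aug 1, 2198 (310 left).
Aug has 31 days: +31 → Sep 1, 2198 (279 left).
Sep has 30 days: +30 → Oct 1, 2198 (249 left).
Oct has 31 days: +31 → Nov 1, 2198 (218 left).
Nov has 30 days: +30 → Dec 1, 2198 (188 left).
Dec has 31 days: +31 → Jan 1, 2199 (157 left).
Jan has 31 days: +31 → Feb 1, 2199 (126 left).
Feb has 28 days: +28 → Mar 1, 2199 (98 left).
Mar has 31 days: +31 → Apr 1, 2199 (67 left).
Apr has 30 days: +30 → May 1, 2199 (37 left).
May has 31 days: +31 → Jun 1, 2199 (6 left).
+6 → Jun 7, 2199.

June 7, 2199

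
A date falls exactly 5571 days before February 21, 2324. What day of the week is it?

Friday

First find the weekday of Feb 21, 2324. Doomsday rule: the anchor day for the 2300s is Wednesday. For year 24: 24÷12 = 2 r 0, and 0÷4 = 0, so 2+0+0 = 2.
Wednesday + 2 ≡ Friday — that's 2324's doomsday.
In February the doomsday date is Feb 29 (2324 is a leap year (divisible by 4)).
Feb 21 is 8 days before Feb 29; 8 mod 7 = 1, so Friday − 1 = Thursday.
5571 mod 7 = 6, so 5571 days before a Thursday is Thursday − 6 = Friday.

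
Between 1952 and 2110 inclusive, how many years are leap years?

39

Multiples of 4 in [1952,2110]: 40.
Of those, multiples of 100: 2 (not leap unless ÷400).
Multiples of 400: 1.
Leap years = 40 − 2 + 1 = 39.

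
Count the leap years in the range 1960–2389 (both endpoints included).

Multiples of 4 in [1960,2389]: 108.
Of those, multiples of 100: 4 (not leap unless ÷400).
Multiples of 400: 1.
Leap years = 108 − 4 + 1 = 105.

105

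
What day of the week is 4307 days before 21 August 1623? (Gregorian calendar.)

Aug 21, 1623 is a Monday.
4307 mod 7 = 2, so 4307 days before a Monday is Monday − 2 = Saturday.

Saturday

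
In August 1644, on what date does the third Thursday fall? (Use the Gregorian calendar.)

August 1, 1644 is a Monday.
The first Thursday is therefore August 4 (3 days later).
The third Thursday is 4 + 2×7 = August 18.

August 18, 1644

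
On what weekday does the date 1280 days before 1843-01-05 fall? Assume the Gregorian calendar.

Friday

Jan 5, 1843 is a Thursday.
1280 mod 7 = 6, so 1280 days before a Thursday is Thursday − 6 = Friday.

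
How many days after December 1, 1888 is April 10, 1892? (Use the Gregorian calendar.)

Dec 1, 1888 → Dec 1, 1889: 365 days.
Dec 1, 1889 → Dec 1, 1890: 365 days.
Dec 1, 1890 → Dec 1, 1891: 365 days.
Dec 1, 1891 → Jan 1, 1892: 31 days (December has 31).
Jan 1, 1892 → Feb 1, 1892: 31 days (January has 31).
Feb 1, 1892 → Mar 1, 1892: 29 days (February has 29).
Mar 1, 1892 → Apr 1, 1892: 31 days (March has 31).
Apr 1, 1892 → Apr 10, 1892: 9 days.
Total: 1226 days.

1226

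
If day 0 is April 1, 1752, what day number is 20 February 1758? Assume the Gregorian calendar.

Apr 1, 1752 → Apr 1, 1753: 365 days.
Apr 1, 1753 → Apr 1, 1754: 365 days.
Apr 1, 1754 → Apr 1, 1755: 365 days.
Apr 1, 1755 → Apr 1, 1756: 366 days (Feb 29, 1756 is in that span).
Apr 1, 1756 → Apr 1, 1757: 365 days.
Apr 1, 1757 → May 1, 1757: 30 days (April has 30).
May 1, 1757 → Jun 1, 1757: 31 days (May has 31).
Jun 1, 1757 → Jul 1, 1757: 30 days (June has 30).
Jul 1, 1757 → Aug 1, 1757: 31 days (July has 31).
Aug 1, 1757 → Sep 1, 1757: 31 days (August has 31).
Sep 1, 1757 → Oct 1, 1757: 30 days (September has 30).
Oct 1, 1757 → Nov 1, 1757: 31 days (October has 31).
Nov 1, 1757 → Dec 1, 1757: 30 days (November has 30).
Dec 1, 1757 → Jan 1, 1758: 31 days (December has 31).
Jan 1, 1758 → Feb 1, 1758: 31 days (January has 31).
Feb 1, 1758 → Feb 20, 1758: 19 days.
Total: 2151 days.

2151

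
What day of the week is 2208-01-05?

Tuesday

January 1, 2208 is a Friday.
Jan 1, 2208 → Jan 5, 2208: 4 days.
Total: 4 days.
4 mod 7 = 4, so Friday + 4 = Tuesday.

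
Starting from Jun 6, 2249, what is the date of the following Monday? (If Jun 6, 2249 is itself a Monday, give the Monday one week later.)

Jun 6, 2249 is a Wednesday.
From Wednesday to the next Monday is 5 days.
Jun 6, 2249 + 5 = Jun 11, 2249.

June 11, 2249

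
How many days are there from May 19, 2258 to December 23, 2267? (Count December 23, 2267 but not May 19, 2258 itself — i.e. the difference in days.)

3505

May 19, 2258 → May 19, 2259: 365 days.
May 19, 2259 → May 19, 2260: 366 days (Feb 29, 2260 is in that span).
May 19, 2260 → May 19, 2261: 365 days.
May 19, 2261 → May 19, 2262: 365 days.
May 19, 2262 → May 19, 2263: 365 days.
May 19, 2263 → May 19, 2264: 366 days (Feb 29, 2264 is in that span).
May 19, 2264 → May 19, 2265: 365 days.
May 19, 2265 → May 19, 2266: 365 days.
May 19, 2266 → May 19, 2267: 365 days.
May 19, 2267 → Jun 19, 2267: 31 days (May has 31).
Jun 19, 2267 → Jul 19, 2267: 30 days (June has 30).
Jul 19, 2267 → Aug 19, 2267: 31 days (July has 31).
Aug 19, 2267 → Sep 19, 2267: 31 days (August has 31).
Sep 19, 2267 → Oct 19, 2267: 30 days (September has 30).
Oct 19, 2267 → Nov 19, 2267: 31 days (October has 31).
Nov 19, 2267 → Dec 19, 2267: 30 days (November has 30).
Dec 19, 2267 → Dec 23, 2267: 4 days.
Total: 3505 days.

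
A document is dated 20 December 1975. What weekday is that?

Doomsday rule: the anchor day for the 1900s is Wednesday. For year 75: 75÷12 = 6 r 3, and 3÷4 = 0, so 6+3+0 = 9.
Wednesday + 9 ≡ Friday — that's 1975's doomsday.
In December the doomsday date is Dec 12.
Dec 20 is 8 days after Dec 12; 8 mod 7 = 1, so Friday + 1 = Saturday.

Saturday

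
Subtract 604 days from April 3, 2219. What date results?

August 7, 2217

−365 (one year) → Apr 3, 2218 (239 left).
−3 → Mar 31, 2218 (end of Mar, 31 days; 236 left).
−31 → Feb 28, 2218 (end of Feb, 28 days; 205 left).
−28 → Jan 31, 2218 (end of Jan, 31 days; 177 left).
−31 → Dec 31, 2217 (end of Dec, 31 days; 146 left).
−31 → Nov 30, 2217 (end of Nov, 30 days; 115 left).
−30 → Oct 31, 2217 (end of Oct, 31 days; 85 left).
−31 → Sep 30, 2217 (end of Sep, 30 days; 54 left).
−30 → Aug 31, 2217 (end of Aug, 31 days; 24 left).
−24 → Aug 7, 2217.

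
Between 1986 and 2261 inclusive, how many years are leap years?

Multiples of 4 in [1986,2261]: 69.
Of those, multiples of 100: 3 (not leap unless ÷400).
Multiples of 400: 1.
Leap years = 69 − 3 + 1 = 67.

67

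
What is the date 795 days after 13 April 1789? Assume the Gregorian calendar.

June 17, 1791

+365 (one year) → Apr 13, 1790 (430 left).
+365 (one year) → Apr 13, 1791 (65 left).
Apr has 30 days: +18 → May 1, 1791 (47 left).
May has 31 days: +31 → Jun 1, 1791 (16 left).
+16 → Jun 17, 1791.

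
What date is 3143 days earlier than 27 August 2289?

January 18, 2281

−365 (one year) → Aug 27, 2288 (2778 left).
−366 (one year; includes Feb 29, 2288) → Aug 27, 2287 (2412 left).
−365 (one year) → Aug 27, 2286 (2047 left).
−365 (one year) → Aug 27, 2285 (1682 left).
−365 (one year) → Aug 27, 2284 (1317 left).
−366 (one year; includes Feb 29, 2284) → Aug 27, 2283 (951 left).
−365 (one year) → Aug 27, 2282 (586 left).
−365 (one year) → Aug 27, 2281 (221 left).
−27 → Jul 31, 2281 (end of Jul, 31 days; 194 left).
−31 → Jun 30, 2281 (end of Jun, 30 days; 163 left).
−30 → May 31, 2281 (end of May, 31 days; 133 left).
−31 → Apr 30, 2281 (end of Apr, 30 days; 102 left).
−30 → Mar 31, 2281 (end of Mar, 31 days; 72 left).
−31 → Feb 28, 2281 (end of Feb, 28 days; 41 left).
−28 → Jan 31, 2281 (end of Jan, 31 days; 13 left).
−13 → Jan 18, 2281.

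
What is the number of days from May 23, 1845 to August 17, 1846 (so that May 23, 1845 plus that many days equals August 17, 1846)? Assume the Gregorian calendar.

May 23, 1845 → May 23, 1846: 365 days.
May 23, 1846 → Jun 23, 1846: 31 days (May has 31).
Jun 23, 1846 → Jul 23, 1846: 30 days (June has 30).
Jul 23, 1846 → Aug 17, 1846: 25 days.
Total: 451 days.

451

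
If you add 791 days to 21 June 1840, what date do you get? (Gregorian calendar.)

+365 (one year) → Jun 21, 1841 (426 left).
+365 (one year) → Jun 21, 1842 (61 left).
Jun has 30 days: +10 → Jul 1, 1842 (51 left).
Jul has 31 days: +31 → Aug 1, 1842 (20 left).
+20 → Aug 21, 1842.

August 21, 1842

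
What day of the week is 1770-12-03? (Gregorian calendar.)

Doomsday rule: the anchor day for the 1700s is Sunday. For year 70: 70÷12 = 5 r 10, and 10÷4 = 2, so 5+10+2 = 17.
Sunday + 17 ≡ Wednesday — that's 1770's doomsday.
In December the doomsday date is Dec 12.
Dec 3 is 9 days before Dec 12; 9 mod 7 = 2, so Wednesday − 2 = Monday.

Monday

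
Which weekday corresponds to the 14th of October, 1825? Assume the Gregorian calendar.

Doomsday rule: the anchor day for the 1800s is Friday. For year 25: 25÷12 = 2 r 1, and 1÷4 = 0, so 2+1+0 = 3.
Friday + 3 ≡ Monday — that's 1825's doomsday.
In October the doomsday date is Oct 10.
Oct 14 is 4 days after Oct 10; 4 mod 7 = 4, so Monday + 4 = Friday.

Friday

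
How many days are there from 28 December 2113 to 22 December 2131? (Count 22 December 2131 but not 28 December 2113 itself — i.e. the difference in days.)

Dec 28, 2113 → Dec 28, 2114: 365 days.
Dec 28, 2114 → Dec 28, 2115: 365 days.
Dec 28, 2115 → Dec 28, 2116: 366 days (Feb 29, 2116 is in that span).
Dec 28, 2116 → Dec 28, 2117: 365 days.
Dec 28, 2117 → Dec 28, 2118: 365 days.
Dec 28, 2118 → Dec 28, 2119: 365 days.
Dec 28, 2119 → Dec 28, 2120: 366 days (Feb 29, 2120 is in that span).
Dec 28, 2120 → Dec 28, 2121: 365 days.
Dec 28, 2121 → Dec 28, 2122: 365 days.
Dec 28, 2122 → Dec 28, 2123: 365 days.
Dec 28, 2123 → Dec 28, 2124: 366 days (Feb 29, 2124 is in that span).
Dec 28, 2124 → Dec 28, 2125: 365 days.
Dec 28, 2125 → Dec 28, 2126: 365 days.
Dec 28, 2126 → Dec 28, 2127: 365 days.
Dec 28, 2127 → Dec 28, 2128: 366 days (Feb 29, 2128 is in that span).
Dec 28, 2128 → Dec 28, 2129: 365 days.
Dec 28, 2129 → Dec 28, 2130: 365 days.
Dec 28, 2130 → Jan 28, 2131: 31 days (December has 31).
Jan 28, 2131 → Feb 28, 2131: 31 days (January has 31).
Feb 28, 2131 → Mar 28, 2131: 28 days (February has 28).
Mar 28, 2131 → Apr 28, 2131: 31 days (March has 31).
Apr 28, 2131 → May 28, 2131: 30 days (April has 30).
May 28, 2131 → Jun 28, 2131: 31 days (May has 31).
Jun 28, 2131 → Jul 28, 2131: 30 days (June has 30).
Jul 28, 2131 → Aug 28, 2131: 31 days (July has 31).
Aug 28, 2131 → Sep 28, 2131: 31 days (August has 31).
Sep 28, 2131 → Oct 28, 2131: 30 days (September has 30).
Oct 28, 2131 → Nov 28, 2131: 31 days (October has 31).
Nov 28, 2131 → Dec 22, 2131: 24 days.
Total: 6568 days.

6568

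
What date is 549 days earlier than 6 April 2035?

October 4, 2033

−365 (one year) → Apr 6, 2034 (184 left).
−6 → Mar 31, 2034 (end of Mar, 31 days; 178 left).
−31 → Feb 28, 2034 (end of Feb, 28 days; 147 left).
−28 → Jan 31, 2034 (end of Jan, 31 days; 119 left).
−31 → Dec 31, 2033 (end of Dec, 31 days; 88 left).
−31 → Nov 30, 2033 (end of Nov, 30 days; 57 left).
−30 → Oct 31, 2033 (end of Oct, 31 days; 27 left).
−27 → Oct 4, 2033.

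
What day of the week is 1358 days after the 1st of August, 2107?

Monday

First find the weekday of Aug 1, 2107. Doomsday rule: the anchor day for the 2100s is Sunday. For year 07: 7÷12 = 0 r 7, and 7÷4 = 1, so 0+7+1 = 8.
Sunday + 8 ≡ Monday — that's 2107's doomsday.
In August the doomsday date is Aug 8.
Aug 1 is 7 days before Aug 8; 7 mod 7 = 0, so Monday − 0 = Monday.
1358 mod 7 = 0, so 1358 days after a Monday is Monday + 0 = Monday.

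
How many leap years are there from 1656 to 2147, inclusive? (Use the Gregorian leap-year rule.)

119

Multiples of 4 in [1656,2147]: 123.
Of those, multiples of 100: 5 (not leap unless ÷400).
Multiples of 400: 1.
Leap years = 123 − 5 + 1 = 119.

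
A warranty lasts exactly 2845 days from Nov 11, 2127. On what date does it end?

+366 (one year; includes Feb 29, 2128) → Nov 11, 2128 (2479 left).
+365 (one year) → Nov 11, 2129 (2114 left).
+365 (one year) → Nov 11, 2130 (1749 left).
+365 (one year) → Nov 11, 2131 (1384 left).
+366 (one year; includes Feb 29, 2132) → Nov 11, 2132 (1018 left).
+365 (one year) → Nov 11, 2133 (653 left).
+365 (one year) → Nov 11, 2134 (288 left).
Nov has 30 days: +20 → Dec 1, 2134 (268 left).
Dec has 31 days: +31 → Jan 1, 2135 (237 left).
Jan has 31 days: +31 → Feb 1, 2135 (206 left).
Feb has 28 days: +28 → Mar 1, 2135 (178 left).
Mar has 31 days: +31 → Apr 1, 2135 (147 left).
Apr has 30 days: +30 → May 1, 2135 (117 left).
May has 31 days: +31 → Jun 1, 2135 (86 left).
Jun has 30 days: +30 → Jul 1, 2135 (56 left).
Jul has 31 days: +31 → Aug 1, 2135 (25 left).
+25 → Aug 26, 2135.

August 26, 2135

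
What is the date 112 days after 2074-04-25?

Apr has 30 days: +6 → May 1, 2074 (106 left).
May has 31 days: +31 → Jun 1, 2074 (75 left).
Jun has 30 days: +30 → Jul 1, 2074 (45 left).
Jul has 31 days: +31 → Aug 1, 2074 (14 left).
+14 → Aug 15, 2074.

August 15, 2074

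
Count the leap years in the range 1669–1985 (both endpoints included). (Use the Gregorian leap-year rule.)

76

Multiples of 4 in [1669,1985]: 79.
Of those, multiples of 100: 3 (not leap unless ÷400).
Multiples of 400: 0.
Leap years = 79 − 3 + 0 = 76.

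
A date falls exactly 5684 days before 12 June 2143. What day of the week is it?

Wednesday

Jun 12, 2143 is a Wednesday.
5684 mod 7 = 0, so 5684 days before a Wednesday is Wednesday − 0 = Wednesday.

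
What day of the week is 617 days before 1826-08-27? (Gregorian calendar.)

Saturday

First find the weekday of Aug 27, 1826. Doomsday rule: the anchor day for the 1800s is Friday. For year 26: 26÷12 = 2 r 2, and 2÷4 = 0, so 2+2+0 = 4.
Friday + 4 ≡ Tuesday — that's 1826's doomsday.
In August the doomsday date is Aug 8.
Aug 27 is 19 days after Aug 8; 19 mod 7 = 5, so Tuesday + 5 = Sunday.
617 mod 7 = 1, so 617 days before a Sunday is Sunday − 1 = Saturday.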